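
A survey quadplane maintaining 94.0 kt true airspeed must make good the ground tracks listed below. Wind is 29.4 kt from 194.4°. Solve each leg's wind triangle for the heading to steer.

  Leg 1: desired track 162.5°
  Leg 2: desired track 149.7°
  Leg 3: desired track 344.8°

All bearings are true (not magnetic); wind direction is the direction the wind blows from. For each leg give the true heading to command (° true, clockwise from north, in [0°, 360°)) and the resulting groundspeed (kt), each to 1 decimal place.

Leg 1: desired track 162.5°; wind correction +9.5° → command heading 172.0°, groundspeed 67.7 kt
Leg 2: desired track 149.7°; wind correction +12.7° → command heading 162.4°, groundspeed 70.8 kt
Leg 3: desired track 344.8°; wind correction -8.9° → command heading 335.9°, groundspeed 118.4 kt

Leg 1: heading=172.0°, groundspeed=67.7 kt
Leg 2: heading=162.4°, groundspeed=70.8 kt
Leg 3: heading=335.9°, groundspeed=118.4 kt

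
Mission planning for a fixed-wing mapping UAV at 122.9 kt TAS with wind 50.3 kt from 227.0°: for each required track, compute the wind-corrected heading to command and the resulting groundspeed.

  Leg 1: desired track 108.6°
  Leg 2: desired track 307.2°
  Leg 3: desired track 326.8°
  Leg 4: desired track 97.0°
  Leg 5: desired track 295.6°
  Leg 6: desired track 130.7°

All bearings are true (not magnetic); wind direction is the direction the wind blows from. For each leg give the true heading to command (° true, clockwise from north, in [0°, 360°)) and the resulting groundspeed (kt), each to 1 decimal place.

Leg 1: heading=129.7°, groundspeed=138.6 kt
Leg 2: heading=283.4°, groundspeed=103.9 kt
Leg 3: heading=303.0°, groundspeed=121.0 kt
Leg 4: heading=115.3°, groundspeed=149.0 kt
Leg 5: heading=273.2°, groundspeed=95.3 kt
Leg 6: heading=154.7°, groundspeed=117.8 kt

Leg 1: desired track 108.6°; wind correction +21.1° → command heading 129.7°, groundspeed 138.6 kt
Leg 2: desired track 307.2°; wind correction -23.8° → command heading 283.4°, groundspeed 103.9 kt
Leg 3: desired track 326.8°; wind correction -23.8° → command heading 303.0°, groundspeed 121.0 kt
Leg 4: desired track 97.0°; wind correction +18.3° → command heading 115.3°, groundspeed 149.0 kt
Leg 5: desired track 295.6°; wind correction -22.4° → command heading 273.2°, groundspeed 95.3 kt
Leg 6: desired track 130.7°; wind correction +24.0° → command heading 154.7°, groundspeed 117.8 kt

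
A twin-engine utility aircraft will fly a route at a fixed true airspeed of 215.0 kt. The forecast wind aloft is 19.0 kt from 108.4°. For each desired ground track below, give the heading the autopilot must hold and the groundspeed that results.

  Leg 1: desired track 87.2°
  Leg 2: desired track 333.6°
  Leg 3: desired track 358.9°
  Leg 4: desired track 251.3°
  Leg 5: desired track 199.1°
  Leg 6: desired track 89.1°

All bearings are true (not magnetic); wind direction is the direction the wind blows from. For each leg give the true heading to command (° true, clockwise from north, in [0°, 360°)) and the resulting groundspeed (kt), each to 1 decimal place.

Leg 1: desired track 87.2°; wind correction +1.8° → command heading 89.0°, groundspeed 197.2 kt
Leg 2: desired track 333.6°; wind correction +3.6° → command heading 337.2°, groundspeed 228.0 kt
Leg 3: desired track 358.9°; wind correction +4.8° → command heading 3.7°, groundspeed 220.6 kt
Leg 4: desired track 251.3°; wind correction -3.1° → command heading 248.2°, groundspeed 229.8 kt
Leg 5: desired track 199.1°; wind correction -5.1° → command heading 194.0°, groundspeed 214.4 kt
Leg 6: desired track 89.1°; wind correction +1.7° → command heading 90.8°, groundspeed 197.0 kt

Leg 1: heading=89.0°, groundspeed=197.2 kt
Leg 2: heading=337.2°, groundspeed=228.0 kt
Leg 3: heading=3.7°, groundspeed=220.6 kt
Leg 4: heading=248.2°, groundspeed=229.8 kt
Leg 5: heading=194.0°, groundspeed=214.4 kt
Leg 6: heading=90.8°, groundspeed=197.0 kt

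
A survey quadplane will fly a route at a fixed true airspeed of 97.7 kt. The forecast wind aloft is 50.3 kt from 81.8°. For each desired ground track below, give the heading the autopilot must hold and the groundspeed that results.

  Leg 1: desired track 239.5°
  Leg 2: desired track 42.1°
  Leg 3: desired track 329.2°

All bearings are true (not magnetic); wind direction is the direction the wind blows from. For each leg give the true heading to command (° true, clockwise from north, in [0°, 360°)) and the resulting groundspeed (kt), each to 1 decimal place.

Leg 1: heading=228.2°, groundspeed=142.4 kt
Leg 2: heading=61.3°, groundspeed=53.6 kt
Leg 3: heading=357.6°, groundspeed=105.3 kt

Leg 1: desired track 239.5°; wind correction -11.3° → command heading 228.2°, groundspeed 142.4 kt
Leg 2: desired track 42.1°; wind correction +19.2° → command heading 61.3°, groundspeed 53.6 kt
Leg 3: desired track 329.2°; wind correction +28.4° → command heading 357.6°, groundspeed 105.3 kt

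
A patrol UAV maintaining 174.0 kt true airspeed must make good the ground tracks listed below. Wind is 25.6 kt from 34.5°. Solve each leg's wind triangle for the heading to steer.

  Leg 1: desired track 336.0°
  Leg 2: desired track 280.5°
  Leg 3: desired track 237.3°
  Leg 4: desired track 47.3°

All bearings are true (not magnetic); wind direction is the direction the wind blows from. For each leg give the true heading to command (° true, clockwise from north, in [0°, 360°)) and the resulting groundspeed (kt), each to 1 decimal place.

Leg 1: heading=343.2°, groundspeed=159.2 kt
Leg 2: heading=288.2°, groundspeed=182.8 kt
Leg 3: heading=240.6°, groundspeed=197.3 kt
Leg 4: heading=45.4°, groundspeed=148.9 kt

Leg 1: desired track 336.0°; wind correction +7.2° → command heading 343.2°, groundspeed 159.2 kt
Leg 2: desired track 280.5°; wind correction +7.7° → command heading 288.2°, groundspeed 182.8 kt
Leg 3: desired track 237.3°; wind correction +3.3° → command heading 240.6°, groundspeed 197.3 kt
Leg 4: desired track 47.3°; wind correction -1.9° → command heading 45.4°, groundspeed 148.9 kt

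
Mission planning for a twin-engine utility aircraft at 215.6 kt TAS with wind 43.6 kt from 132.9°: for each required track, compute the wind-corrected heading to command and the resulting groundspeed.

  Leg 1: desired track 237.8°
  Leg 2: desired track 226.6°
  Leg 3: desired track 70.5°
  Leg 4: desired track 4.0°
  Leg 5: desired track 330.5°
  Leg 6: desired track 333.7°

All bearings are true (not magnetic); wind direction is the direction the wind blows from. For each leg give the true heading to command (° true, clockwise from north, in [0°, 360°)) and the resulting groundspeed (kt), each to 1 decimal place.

Leg 1: heading=226.5°, groundspeed=222.7 kt
Leg 2: heading=215.0°, groundspeed=214.0 kt
Leg 3: heading=80.8°, groundspeed=191.9 kt
Leg 4: heading=13.1°, groundspeed=240.3 kt
Leg 5: heading=334.0°, groundspeed=256.8 kt
Leg 6: heading=337.8°, groundspeed=255.8 kt

Leg 1: desired track 237.8°; wind correction -11.3° → command heading 226.5°, groundspeed 222.7 kt
Leg 2: desired track 226.6°; wind correction -11.6° → command heading 215.0°, groundspeed 214.0 kt
Leg 3: desired track 70.5°; wind correction +10.3° → command heading 80.8°, groundspeed 191.9 kt
Leg 4: desired track 4.0°; wind correction +9.1° → command heading 13.1°, groundspeed 240.3 kt
Leg 5: desired track 330.5°; wind correction +3.5° → command heading 334.0°, groundspeed 256.8 kt
Leg 6: desired track 333.7°; wind correction +4.1° → command heading 337.8°, groundspeed 255.8 kt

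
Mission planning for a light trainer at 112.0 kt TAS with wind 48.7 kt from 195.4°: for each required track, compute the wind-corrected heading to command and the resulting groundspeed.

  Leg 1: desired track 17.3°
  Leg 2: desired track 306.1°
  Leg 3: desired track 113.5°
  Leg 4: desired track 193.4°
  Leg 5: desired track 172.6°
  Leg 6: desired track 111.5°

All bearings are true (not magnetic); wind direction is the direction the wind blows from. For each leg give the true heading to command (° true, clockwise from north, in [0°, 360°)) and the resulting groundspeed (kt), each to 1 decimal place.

Leg 1: heading=18.1°, groundspeed=160.7 kt
Leg 2: heading=282.1°, groundspeed=119.5 kt
Leg 3: heading=139.0°, groundspeed=94.2 kt
Leg 4: heading=194.3°, groundspeed=63.3 kt
Leg 5: heading=182.3°, groundspeed=65.5 kt
Leg 6: heading=137.1°, groundspeed=95.8 kt

Leg 1: desired track 17.3°; wind correction +0.8° → command heading 18.1°, groundspeed 160.7 kt
Leg 2: desired track 306.1°; wind correction -24.0° → command heading 282.1°, groundspeed 119.5 kt
Leg 3: desired track 113.5°; wind correction +25.5° → command heading 139.0°, groundspeed 94.2 kt
Leg 4: desired track 193.4°; wind correction +0.9° → command heading 194.3°, groundspeed 63.3 kt
Leg 5: desired track 172.6°; wind correction +9.7° → command heading 182.3°, groundspeed 65.5 kt
Leg 6: desired track 111.5°; wind correction +25.6° → command heading 137.1°, groundspeed 95.8 kt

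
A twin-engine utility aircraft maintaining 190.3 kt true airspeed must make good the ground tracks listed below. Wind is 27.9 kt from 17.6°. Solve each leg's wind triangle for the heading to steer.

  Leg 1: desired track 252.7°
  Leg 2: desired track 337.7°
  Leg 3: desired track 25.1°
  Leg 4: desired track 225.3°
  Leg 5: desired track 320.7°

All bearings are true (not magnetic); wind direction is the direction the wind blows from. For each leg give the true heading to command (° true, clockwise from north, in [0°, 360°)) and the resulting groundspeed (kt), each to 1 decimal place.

Leg 1: desired track 252.7°; wind correction +6.9° → command heading 259.6°, groundspeed 204.9 kt
Leg 2: desired track 337.7°; wind correction +5.4° → command heading 343.1°, groundspeed 168.1 kt
Leg 3: desired track 25.1°; wind correction -1.1° → command heading 24.0°, groundspeed 162.6 kt
Leg 4: desired track 225.3°; wind correction +3.9° → command heading 229.2°, groundspeed 214.6 kt
Leg 5: desired track 320.7°; wind correction +7.1° → command heading 327.8°, groundspeed 173.6 kt

Leg 1: heading=259.6°, groundspeed=204.9 kt
Leg 2: heading=343.1°, groundspeed=168.1 kt
Leg 3: heading=24.0°, groundspeed=162.6 kt
Leg 4: heading=229.2°, groundspeed=214.6 kt
Leg 5: heading=327.8°, groundspeed=173.6 kt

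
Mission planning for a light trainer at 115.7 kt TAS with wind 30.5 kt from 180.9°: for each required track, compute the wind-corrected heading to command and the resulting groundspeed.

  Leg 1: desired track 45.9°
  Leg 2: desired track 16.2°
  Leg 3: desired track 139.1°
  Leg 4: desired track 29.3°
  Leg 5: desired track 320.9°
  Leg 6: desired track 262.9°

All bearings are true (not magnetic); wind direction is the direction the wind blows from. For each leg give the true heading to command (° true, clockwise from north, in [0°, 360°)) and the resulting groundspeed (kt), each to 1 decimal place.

Leg 1: heading=56.6°, groundspeed=135.2 kt
Leg 2: heading=20.2°, groundspeed=144.8 kt
Leg 3: heading=149.2°, groundspeed=91.2 kt
Leg 4: heading=36.5°, groundspeed=141.6 kt
Leg 5: heading=311.1°, groundspeed=137.4 kt
Leg 6: heading=247.8°, groundspeed=107.4 kt

Leg 1: desired track 45.9°; wind correction +10.7° → command heading 56.6°, groundspeed 135.2 kt
Leg 2: desired track 16.2°; wind correction +4.0° → command heading 20.2°, groundspeed 144.8 kt
Leg 3: desired track 139.1°; wind correction +10.1° → command heading 149.2°, groundspeed 91.2 kt
Leg 4: desired track 29.3°; wind correction +7.2° → command heading 36.5°, groundspeed 141.6 kt
Leg 5: desired track 320.9°; wind correction -9.8° → command heading 311.1°, groundspeed 137.4 kt
Leg 6: desired track 262.9°; wind correction -15.1° → command heading 247.8°, groundspeed 107.4 kt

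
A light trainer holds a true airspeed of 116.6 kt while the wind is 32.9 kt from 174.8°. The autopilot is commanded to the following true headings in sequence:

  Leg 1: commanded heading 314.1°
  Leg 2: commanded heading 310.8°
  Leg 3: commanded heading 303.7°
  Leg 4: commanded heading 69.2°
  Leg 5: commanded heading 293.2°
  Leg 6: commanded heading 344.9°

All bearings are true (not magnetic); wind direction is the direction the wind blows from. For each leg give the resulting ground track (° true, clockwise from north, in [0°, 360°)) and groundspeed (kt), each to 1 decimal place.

Leg 1: track=322.7°, groundspeed=143.2 kt
Leg 2: track=320.1°, groundspeed=142.1 kt
Leg 3: track=314.3°, groundspeed=139.6 kt
Leg 4: track=55.0°, groundspeed=129.4 kt
Leg 5: track=305.5°, groundspeed=135.4 kt
Leg 6: track=347.1°, groundspeed=149.1 kt

Leg 1: heading 314.1°; drift +8.6° → track 322.7°, groundspeed 143.2 kt
Leg 2: heading 310.8°; drift +9.3° → track 320.1°, groundspeed 142.1 kt
Leg 3: heading 303.7°; drift +10.6° → track 314.3°, groundspeed 139.6 kt
Leg 4: heading 69.2°; drift -14.2° → track 55.0°, groundspeed 129.4 kt
Leg 5: heading 293.2°; drift +12.3° → track 305.5°, groundspeed 135.4 kt
Leg 6: heading 344.9°; drift +2.2° → track 347.1°, groundspeed 149.1 kt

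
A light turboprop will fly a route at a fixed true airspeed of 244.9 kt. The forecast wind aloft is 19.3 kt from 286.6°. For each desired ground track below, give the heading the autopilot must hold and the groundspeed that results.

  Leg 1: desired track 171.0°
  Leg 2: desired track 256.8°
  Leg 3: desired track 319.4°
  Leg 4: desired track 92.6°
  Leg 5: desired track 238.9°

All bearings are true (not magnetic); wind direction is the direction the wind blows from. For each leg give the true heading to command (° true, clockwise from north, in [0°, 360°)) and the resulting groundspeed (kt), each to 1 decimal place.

Leg 1: heading=175.1°, groundspeed=252.6 kt
Leg 2: heading=259.0°, groundspeed=228.0 kt
Leg 3: heading=317.0°, groundspeed=228.5 kt
Leg 4: heading=91.5°, groundspeed=263.6 kt
Leg 5: heading=242.2°, groundspeed=231.5 kt

Leg 1: desired track 171.0°; wind correction +4.1° → command heading 175.1°, groundspeed 252.6 kt
Leg 2: desired track 256.8°; wind correction +2.2° → command heading 259.0°, groundspeed 228.0 kt
Leg 3: desired track 319.4°; wind correction -2.4° → command heading 317.0°, groundspeed 228.5 kt
Leg 4: desired track 92.6°; wind correction -1.1° → command heading 91.5°, groundspeed 263.6 kt
Leg 5: desired track 238.9°; wind correction +3.3° → command heading 242.2°, groundspeed 231.5 kt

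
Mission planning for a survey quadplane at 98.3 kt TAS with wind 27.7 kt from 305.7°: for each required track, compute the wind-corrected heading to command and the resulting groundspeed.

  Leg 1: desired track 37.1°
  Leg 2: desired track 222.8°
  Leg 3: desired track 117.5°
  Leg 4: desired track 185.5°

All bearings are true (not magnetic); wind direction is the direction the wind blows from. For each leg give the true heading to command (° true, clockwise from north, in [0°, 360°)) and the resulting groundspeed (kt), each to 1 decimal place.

Leg 1: heading=20.7°, groundspeed=95.0 kt
Leg 2: heading=239.0°, groundspeed=91.0 kt
Leg 3: heading=115.2°, groundspeed=125.6 kt
Leg 4: heading=199.6°, groundspeed=109.3 kt

Leg 1: desired track 37.1°; wind correction -16.4° → command heading 20.7°, groundspeed 95.0 kt
Leg 2: desired track 222.8°; wind correction +16.2° → command heading 239.0°, groundspeed 91.0 kt
Leg 3: desired track 117.5°; wind correction -2.3° → command heading 115.2°, groundspeed 125.6 kt
Leg 4: desired track 185.5°; wind correction +14.1° → command heading 199.6°, groundspeed 109.3 kt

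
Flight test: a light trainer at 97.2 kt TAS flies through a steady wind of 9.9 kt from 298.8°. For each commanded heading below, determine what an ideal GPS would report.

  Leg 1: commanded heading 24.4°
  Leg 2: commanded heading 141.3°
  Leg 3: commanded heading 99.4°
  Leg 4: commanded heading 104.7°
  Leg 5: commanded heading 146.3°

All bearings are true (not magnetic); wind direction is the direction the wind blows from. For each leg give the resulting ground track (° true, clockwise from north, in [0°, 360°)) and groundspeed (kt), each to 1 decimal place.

Leg 1: heading 24.4°; drift +5.8° → track 30.2°, groundspeed 96.9 kt
Leg 2: heading 141.3°; drift -2.0° → track 139.3°, groundspeed 106.4 kt
Leg 3: heading 99.4°; drift +1.8° → track 101.2°, groundspeed 106.6 kt
Leg 4: heading 104.7°; drift +1.3° → track 106.0°, groundspeed 106.8 kt
Leg 5: heading 146.3°; drift -2.5° → track 143.8°, groundspeed 106.1 kt

Leg 1: track=30.2°, groundspeed=96.9 kt
Leg 2: track=139.3°, groundspeed=106.4 kt
Leg 3: track=101.2°, groundspeed=106.6 kt
Leg 4: track=106.0°, groundspeed=106.8 kt
Leg 5: track=143.8°, groundspeed=106.1 kt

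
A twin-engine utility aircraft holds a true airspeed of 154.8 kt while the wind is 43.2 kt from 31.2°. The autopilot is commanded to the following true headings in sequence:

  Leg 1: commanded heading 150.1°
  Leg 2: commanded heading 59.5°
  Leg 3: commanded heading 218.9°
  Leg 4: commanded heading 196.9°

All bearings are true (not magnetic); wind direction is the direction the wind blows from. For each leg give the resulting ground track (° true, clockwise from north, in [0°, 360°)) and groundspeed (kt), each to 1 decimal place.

Leg 1: track=162.2°, groundspeed=179.7 kt
Leg 2: track=69.4°, groundspeed=118.5 kt
Leg 3: track=217.2°, groundspeed=197.7 kt
Leg 4: track=200.0°, groundspeed=197.0 kt

Leg 1: heading 150.1°; drift +12.1° → track 162.2°, groundspeed 179.7 kt
Leg 2: heading 59.5°; drift +9.9° → track 69.4°, groundspeed 118.5 kt
Leg 3: heading 218.9°; drift -1.7° → track 217.2°, groundspeed 197.7 kt
Leg 4: heading 196.9°; drift +3.1° → track 200.0°, groundspeed 197.0 kt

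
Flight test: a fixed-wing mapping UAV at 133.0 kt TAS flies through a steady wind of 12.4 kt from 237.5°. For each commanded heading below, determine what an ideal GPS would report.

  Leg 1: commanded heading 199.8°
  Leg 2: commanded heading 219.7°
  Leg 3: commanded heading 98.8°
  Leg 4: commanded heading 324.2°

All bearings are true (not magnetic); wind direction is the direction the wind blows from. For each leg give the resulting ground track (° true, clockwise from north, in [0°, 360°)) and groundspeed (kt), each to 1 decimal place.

Leg 1: heading 199.8°; drift -3.5° → track 196.3°, groundspeed 123.4 kt
Leg 2: heading 219.7°; drift -1.8° → track 217.9°, groundspeed 121.3 kt
Leg 3: heading 98.8°; drift -3.3° → track 95.5°, groundspeed 142.6 kt
Leg 4: heading 324.2°; drift +5.3° → track 329.5°, groundspeed 132.9 kt

Leg 1: track=196.3°, groundspeed=123.4 kt
Leg 2: track=217.9°, groundspeed=121.3 kt
Leg 3: track=95.5°, groundspeed=142.6 kt
Leg 4: track=329.5°, groundspeed=132.9 kt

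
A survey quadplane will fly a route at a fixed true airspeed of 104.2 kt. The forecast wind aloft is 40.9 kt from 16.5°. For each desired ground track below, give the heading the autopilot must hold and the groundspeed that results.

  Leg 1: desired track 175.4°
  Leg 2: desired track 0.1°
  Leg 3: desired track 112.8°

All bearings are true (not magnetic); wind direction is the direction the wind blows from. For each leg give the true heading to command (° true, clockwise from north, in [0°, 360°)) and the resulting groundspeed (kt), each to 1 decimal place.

Leg 1: heading=167.3°, groundspeed=141.3 kt
Leg 2: heading=6.5°, groundspeed=64.3 kt
Leg 3: heading=89.8°, groundspeed=100.4 kt

Leg 1: desired track 175.4°; wind correction -8.1° → command heading 167.3°, groundspeed 141.3 kt
Leg 2: desired track 0.1°; wind correction +6.4° → command heading 6.5°, groundspeed 64.3 kt
Leg 3: desired track 112.8°; wind correction -23.0° → command heading 89.8°, groundspeed 100.4 kt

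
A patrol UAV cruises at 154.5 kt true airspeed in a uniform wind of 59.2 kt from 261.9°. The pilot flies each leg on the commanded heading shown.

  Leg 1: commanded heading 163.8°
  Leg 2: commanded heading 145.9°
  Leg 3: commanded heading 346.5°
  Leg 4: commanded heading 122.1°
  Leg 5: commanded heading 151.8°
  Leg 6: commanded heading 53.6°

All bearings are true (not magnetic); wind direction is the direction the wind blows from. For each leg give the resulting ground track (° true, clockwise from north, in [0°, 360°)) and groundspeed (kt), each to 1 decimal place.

Leg 1: track=144.0°, groundspeed=173.1 kt
Leg 2: track=129.5°, groundspeed=188.1 kt
Leg 3: track=8.1°, groundspeed=160.2 kt
Leg 4: track=111.3°, groundspeed=203.3 kt
Leg 5: track=134.2°, groundspeed=183.5 kt
Leg 6: track=61.3°, groundspeed=208.5 kt

Leg 1: heading 163.8°; drift -19.8° → track 144.0°, groundspeed 173.1 kt
Leg 2: heading 145.9°; drift -16.4° → track 129.5°, groundspeed 188.1 kt
Leg 3: heading 346.5°; drift +21.6° → track 8.1°, groundspeed 160.2 kt
Leg 4: heading 122.1°; drift -10.8° → track 111.3°, groundspeed 203.3 kt
Leg 5: heading 151.8°; drift -17.6° → track 134.2°, groundspeed 183.5 kt
Leg 6: heading 53.6°; drift +7.7° → track 61.3°, groundspeed 208.5 kt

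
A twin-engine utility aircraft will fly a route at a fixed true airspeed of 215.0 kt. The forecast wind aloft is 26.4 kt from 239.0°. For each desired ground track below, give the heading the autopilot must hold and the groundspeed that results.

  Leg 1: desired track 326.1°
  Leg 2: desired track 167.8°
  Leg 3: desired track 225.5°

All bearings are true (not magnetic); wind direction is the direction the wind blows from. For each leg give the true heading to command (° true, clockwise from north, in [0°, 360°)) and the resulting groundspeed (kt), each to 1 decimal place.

Leg 1: heading=319.1°, groundspeed=212.0 kt
Leg 2: heading=174.5°, groundspeed=205.0 kt
Leg 3: heading=227.1°, groundspeed=189.2 kt

Leg 1: desired track 326.1°; wind correction -7.0° → command heading 319.1°, groundspeed 212.0 kt
Leg 2: desired track 167.8°; wind correction +6.7° → command heading 174.5°, groundspeed 205.0 kt
Leg 3: desired track 225.5°; wind correction +1.6° → command heading 227.1°, groundspeed 189.2 kt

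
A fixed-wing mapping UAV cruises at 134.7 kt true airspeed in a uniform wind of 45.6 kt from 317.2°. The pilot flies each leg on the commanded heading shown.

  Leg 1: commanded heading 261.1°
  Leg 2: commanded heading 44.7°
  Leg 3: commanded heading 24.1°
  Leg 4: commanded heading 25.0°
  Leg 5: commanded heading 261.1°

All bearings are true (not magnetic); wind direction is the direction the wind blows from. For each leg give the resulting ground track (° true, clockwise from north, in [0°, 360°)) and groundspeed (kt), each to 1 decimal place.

Leg 1: track=242.0°, groundspeed=115.6 kt
Leg 2: track=63.6°, groundspeed=140.3 kt
Leg 3: track=43.9°, groundspeed=124.1 kt
Leg 4: track=44.8°, groundspeed=124.8 kt
Leg 5: track=242.0°, groundspeed=115.6 kt

Leg 1: heading 261.1°; drift -19.1° → track 242.0°, groundspeed 115.6 kt
Leg 2: heading 44.7°; drift +18.9° → track 63.6°, groundspeed 140.3 kt
Leg 3: heading 24.1°; drift +19.8° → track 43.9°, groundspeed 124.1 kt
Leg 4: heading 25.0°; drift +19.8° → track 44.8°, groundspeed 124.8 kt
Leg 5: heading 261.1°; drift -19.1° → track 242.0°, groundspeed 115.6 kt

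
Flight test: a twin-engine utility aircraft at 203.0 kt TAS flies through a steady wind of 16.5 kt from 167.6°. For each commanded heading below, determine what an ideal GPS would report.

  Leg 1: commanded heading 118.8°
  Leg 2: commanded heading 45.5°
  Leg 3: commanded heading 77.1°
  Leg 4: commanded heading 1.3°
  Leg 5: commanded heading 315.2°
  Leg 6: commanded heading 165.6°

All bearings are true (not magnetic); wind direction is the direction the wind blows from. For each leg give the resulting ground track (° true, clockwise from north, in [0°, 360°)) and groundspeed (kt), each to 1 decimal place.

Leg 1: heading 118.8°; drift -3.7° → track 115.1°, groundspeed 192.5 kt
Leg 2: heading 45.5°; drift -3.8° → track 41.7°, groundspeed 212.2 kt
Leg 3: heading 77.1°; drift -4.6° → track 72.5°, groundspeed 203.8 kt
Leg 4: heading 1.3°; drift -1.0° → track 0.3°, groundspeed 219.1 kt
Leg 5: heading 315.2°; drift +2.3° → track 317.5°, groundspeed 217.1 kt
Leg 6: heading 165.6°; drift -0.2° → track 165.4°, groundspeed 186.5 kt

Leg 1: track=115.1°, groundspeed=192.5 kt
Leg 2: track=41.7°, groundspeed=212.2 kt
Leg 3: track=72.5°, groundspeed=203.8 kt
Leg 4: track=0.3°, groundspeed=219.1 kt
Leg 5: track=317.5°, groundspeed=217.1 kt
Leg 6: track=165.4°, groundspeed=186.5 kt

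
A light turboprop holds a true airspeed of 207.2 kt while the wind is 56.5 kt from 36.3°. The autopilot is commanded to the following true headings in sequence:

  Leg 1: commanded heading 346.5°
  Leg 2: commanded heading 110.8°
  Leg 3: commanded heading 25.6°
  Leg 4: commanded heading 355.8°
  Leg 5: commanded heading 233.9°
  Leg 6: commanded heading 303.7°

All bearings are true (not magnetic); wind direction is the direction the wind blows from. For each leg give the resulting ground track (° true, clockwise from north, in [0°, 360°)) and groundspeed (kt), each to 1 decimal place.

Leg 1: track=332.3°, groundspeed=176.1 kt
Leg 2: track=126.6°, groundspeed=199.7 kt
Leg 3: track=21.6°, groundspeed=152.0 kt
Leg 4: track=343.2°, groundspeed=168.3 kt
Leg 5: track=230.2°, groundspeed=261.6 kt
Leg 6: track=288.6°, groundspeed=217.2 kt

Leg 1: heading 346.5°; drift -14.2° → track 332.3°, groundspeed 176.1 kt
Leg 2: heading 110.8°; drift +15.8° → track 126.6°, groundspeed 199.7 kt
Leg 3: heading 25.6°; drift -4.0° → track 21.6°, groundspeed 152.0 kt
Leg 4: heading 355.8°; drift -12.6° → track 343.2°, groundspeed 168.3 kt
Leg 5: heading 233.9°; drift -3.7° → track 230.2°, groundspeed 261.6 kt
Leg 6: heading 303.7°; drift -15.1° → track 288.6°, groundspeed 217.2 kt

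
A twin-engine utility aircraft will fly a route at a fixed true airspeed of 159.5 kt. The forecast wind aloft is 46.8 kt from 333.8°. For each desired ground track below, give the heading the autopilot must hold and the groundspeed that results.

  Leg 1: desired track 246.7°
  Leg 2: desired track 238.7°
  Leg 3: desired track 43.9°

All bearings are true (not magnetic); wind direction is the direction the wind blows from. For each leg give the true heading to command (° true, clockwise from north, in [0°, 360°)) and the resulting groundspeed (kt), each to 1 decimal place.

Leg 1: heading=263.7°, groundspeed=150.1 kt
Leg 2: heading=255.7°, groundspeed=156.7 kt
Leg 3: heading=27.9°, groundspeed=137.4 kt

Leg 1: desired track 246.7°; wind correction +17.0° → command heading 263.7°, groundspeed 150.1 kt
Leg 2: desired track 238.7°; wind correction +17.0° → command heading 255.7°, groundspeed 156.7 kt
Leg 3: desired track 43.9°; wind correction -16.0° → command heading 27.9°, groundspeed 137.4 kt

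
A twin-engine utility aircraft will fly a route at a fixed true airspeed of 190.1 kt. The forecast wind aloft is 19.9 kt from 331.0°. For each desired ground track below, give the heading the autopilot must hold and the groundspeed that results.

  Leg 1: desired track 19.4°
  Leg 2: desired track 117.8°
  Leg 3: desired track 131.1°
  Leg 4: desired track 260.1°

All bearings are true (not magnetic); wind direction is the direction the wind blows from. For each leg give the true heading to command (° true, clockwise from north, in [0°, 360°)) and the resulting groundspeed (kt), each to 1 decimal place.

Leg 1: desired track 19.4°; wind correction -4.5° → command heading 14.9°, groundspeed 176.3 kt
Leg 2: desired track 117.8°; wind correction -3.3° → command heading 114.5°, groundspeed 206.4 kt
Leg 3: desired track 131.1°; wind correction -2.0° → command heading 129.1°, groundspeed 208.7 kt
Leg 4: desired track 260.1°; wind correction +5.7° → command heading 265.8°, groundspeed 182.7 kt

Leg 1: heading=14.9°, groundspeed=176.3 kt
Leg 2: heading=114.5°, groundspeed=206.4 kt
Leg 3: heading=129.1°, groundspeed=208.7 kt
Leg 4: heading=265.8°, groundspeed=182.7 kt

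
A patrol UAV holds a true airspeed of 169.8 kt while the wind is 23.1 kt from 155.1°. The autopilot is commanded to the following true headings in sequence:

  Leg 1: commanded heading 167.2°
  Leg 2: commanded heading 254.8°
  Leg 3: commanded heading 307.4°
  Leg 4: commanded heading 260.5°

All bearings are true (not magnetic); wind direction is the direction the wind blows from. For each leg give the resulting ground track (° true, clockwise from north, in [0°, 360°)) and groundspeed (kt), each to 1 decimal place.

Leg 1: track=169.1°, groundspeed=147.3 kt
Leg 2: track=262.3°, groundspeed=175.2 kt
Leg 3: track=310.6°, groundspeed=190.6 kt
Leg 4: track=267.7°, groundspeed=177.3 kt

Leg 1: heading 167.2°; drift +1.9° → track 169.1°, groundspeed 147.3 kt
Leg 2: heading 254.8°; drift +7.5° → track 262.3°, groundspeed 175.2 kt
Leg 3: heading 307.4°; drift +3.2° → track 310.6°, groundspeed 190.6 kt
Leg 4: heading 260.5°; drift +7.2° → track 267.7°, groundspeed 177.3 kt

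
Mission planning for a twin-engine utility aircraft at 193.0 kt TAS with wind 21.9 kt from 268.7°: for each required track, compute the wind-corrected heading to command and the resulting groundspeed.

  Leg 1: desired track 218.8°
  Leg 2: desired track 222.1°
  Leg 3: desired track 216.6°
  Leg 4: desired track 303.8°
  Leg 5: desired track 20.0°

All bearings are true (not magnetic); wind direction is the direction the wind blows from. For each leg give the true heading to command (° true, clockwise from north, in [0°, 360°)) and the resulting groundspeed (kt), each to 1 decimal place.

Leg 1: desired track 218.8°; wind correction +5.0° → command heading 223.8°, groundspeed 178.2 kt
Leg 2: desired track 222.1°; wind correction +4.7° → command heading 226.8°, groundspeed 177.3 kt
Leg 3: desired track 216.6°; wind correction +5.1° → command heading 221.7°, groundspeed 178.8 kt
Leg 4: desired track 303.8°; wind correction -3.7° → command heading 300.1°, groundspeed 174.7 kt
Leg 5: desired track 20.0°; wind correction -6.1° → command heading 13.9°, groundspeed 199.9 kt

Leg 1: heading=223.8°, groundspeed=178.2 kt
Leg 2: heading=226.8°, groundspeed=177.3 kt
Leg 3: heading=221.7°, groundspeed=178.8 kt
Leg 4: heading=300.1°, groundspeed=174.7 kt
Leg 5: heading=13.9°, groundspeed=199.9 kt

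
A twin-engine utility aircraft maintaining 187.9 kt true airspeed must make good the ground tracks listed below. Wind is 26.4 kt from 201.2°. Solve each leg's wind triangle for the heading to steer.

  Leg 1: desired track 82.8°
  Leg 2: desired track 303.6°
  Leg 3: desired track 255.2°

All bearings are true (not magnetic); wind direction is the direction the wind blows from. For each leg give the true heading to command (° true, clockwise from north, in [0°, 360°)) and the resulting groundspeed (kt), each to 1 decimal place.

Leg 1: heading=89.9°, groundspeed=199.0 kt
Leg 2: heading=295.7°, groundspeed=191.8 kt
Leg 3: heading=248.7°, groundspeed=171.2 kt

Leg 1: desired track 82.8°; wind correction +7.1° → command heading 89.9°, groundspeed 199.0 kt
Leg 2: desired track 303.6°; wind correction -7.9° → command heading 295.7°, groundspeed 191.8 kt
Leg 3: desired track 255.2°; wind correction -6.5° → command heading 248.7°, groundspeed 171.2 kt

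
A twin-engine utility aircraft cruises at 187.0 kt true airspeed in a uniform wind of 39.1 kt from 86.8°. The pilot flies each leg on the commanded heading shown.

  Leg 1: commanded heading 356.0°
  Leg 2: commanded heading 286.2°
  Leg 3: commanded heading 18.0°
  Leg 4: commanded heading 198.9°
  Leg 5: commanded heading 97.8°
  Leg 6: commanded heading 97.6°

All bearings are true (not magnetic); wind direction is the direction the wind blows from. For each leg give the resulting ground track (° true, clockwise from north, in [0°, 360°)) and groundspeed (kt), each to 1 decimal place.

Leg 1: heading 356.0°; drift -11.8° → track 344.2°, groundspeed 191.6 kt
Leg 2: heading 286.2°; drift -3.3° → track 282.9°, groundspeed 224.3 kt
Leg 3: heading 18.0°; drift -11.9° → track 6.1°, groundspeed 176.7 kt
Leg 4: heading 198.9°; drift +10.2° → track 209.1°, groundspeed 204.9 kt
Leg 5: heading 97.8°; drift +2.9° → track 100.7°, groundspeed 148.8 kt
Leg 6: heading 97.6°; drift +2.8° → track 100.4°, groundspeed 148.8 kt

Leg 1: track=344.2°, groundspeed=191.6 kt
Leg 2: track=282.9°, groundspeed=224.3 kt
Leg 3: track=6.1°, groundspeed=176.7 kt
Leg 4: track=209.1°, groundspeed=204.9 kt
Leg 5: track=100.7°, groundspeed=148.8 kt
Leg 6: track=100.4°, groundspeed=148.8 kt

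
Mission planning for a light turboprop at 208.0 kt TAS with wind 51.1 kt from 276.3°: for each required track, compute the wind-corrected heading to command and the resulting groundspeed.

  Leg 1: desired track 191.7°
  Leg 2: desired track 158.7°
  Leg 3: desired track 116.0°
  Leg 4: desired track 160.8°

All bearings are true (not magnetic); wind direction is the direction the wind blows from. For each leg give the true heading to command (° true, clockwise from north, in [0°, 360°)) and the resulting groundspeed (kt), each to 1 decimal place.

Leg 1: desired track 191.7°; wind correction +14.2° → command heading 205.9°, groundspeed 196.9 kt
Leg 2: desired track 158.7°; wind correction +12.6° → command heading 171.3°, groundspeed 226.7 kt
Leg 3: desired track 116.0°; wind correction +4.8° → command heading 120.8°, groundspeed 255.4 kt
Leg 4: desired track 160.8°; wind correction +12.8° → command heading 173.6°, groundspeed 224.8 kt

Leg 1: heading=205.9°, groundspeed=196.9 kt
Leg 2: heading=171.3°, groundspeed=226.7 kt
Leg 3: heading=120.8°, groundspeed=255.4 kt
Leg 4: heading=173.6°, groundspeed=224.8 kt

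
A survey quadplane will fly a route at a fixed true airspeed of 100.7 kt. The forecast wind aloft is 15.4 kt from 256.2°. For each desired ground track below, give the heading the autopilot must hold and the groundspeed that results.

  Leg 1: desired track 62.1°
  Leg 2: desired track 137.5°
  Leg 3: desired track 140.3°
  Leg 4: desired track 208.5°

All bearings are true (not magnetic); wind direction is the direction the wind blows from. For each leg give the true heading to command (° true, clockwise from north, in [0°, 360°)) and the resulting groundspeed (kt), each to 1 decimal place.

Leg 1: desired track 62.1°; wind correction -2.1° → command heading 60.0°, groundspeed 115.6 kt
Leg 2: desired track 137.5°; wind correction +7.7° → command heading 145.2°, groundspeed 107.2 kt
Leg 3: desired track 140.3°; wind correction +7.9° → command heading 148.2°, groundspeed 106.5 kt
Leg 4: desired track 208.5°; wind correction +6.5° → command heading 215.0°, groundspeed 89.7 kt

Leg 1: heading=60.0°, groundspeed=115.6 kt
Leg 2: heading=145.2°, groundspeed=107.2 kt
Leg 3: heading=148.2°, groundspeed=106.5 kt
Leg 4: heading=215.0°, groundspeed=89.7 kt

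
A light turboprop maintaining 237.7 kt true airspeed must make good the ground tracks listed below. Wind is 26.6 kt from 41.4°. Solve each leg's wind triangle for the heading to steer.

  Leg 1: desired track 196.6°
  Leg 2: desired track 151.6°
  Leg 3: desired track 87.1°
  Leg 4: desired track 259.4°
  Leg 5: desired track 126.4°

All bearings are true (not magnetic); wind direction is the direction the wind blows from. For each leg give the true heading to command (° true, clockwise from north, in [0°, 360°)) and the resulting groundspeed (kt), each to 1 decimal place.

Leg 1: desired track 196.6°; wind correction -2.7° → command heading 193.9°, groundspeed 261.6 kt
Leg 2: desired track 151.6°; wind correction -6.0° → command heading 145.6°, groundspeed 245.6 kt
Leg 3: desired track 87.1°; wind correction -4.6° → command heading 82.5°, groundspeed 218.4 kt
Leg 4: desired track 259.4°; wind correction +4.0° → command heading 263.4°, groundspeed 258.1 kt
Leg 5: desired track 126.4°; wind correction -6.4° → command heading 120.0°, groundspeed 233.9 kt

Leg 1: heading=193.9°, groundspeed=261.6 kt
Leg 2: heading=145.6°, groundspeed=245.6 kt
Leg 3: heading=82.5°, groundspeed=218.4 kt
Leg 4: heading=263.4°, groundspeed=258.1 kt
Leg 5: heading=120.0°, groundspeed=233.9 kt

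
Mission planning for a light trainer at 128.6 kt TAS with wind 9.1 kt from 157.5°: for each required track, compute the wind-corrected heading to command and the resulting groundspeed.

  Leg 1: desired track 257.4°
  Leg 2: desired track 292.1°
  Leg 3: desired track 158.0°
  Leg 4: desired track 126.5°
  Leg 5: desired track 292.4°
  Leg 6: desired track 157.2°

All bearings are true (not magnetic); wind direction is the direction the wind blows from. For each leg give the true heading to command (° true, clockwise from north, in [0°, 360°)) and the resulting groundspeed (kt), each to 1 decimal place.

Leg 1: desired track 257.4°; wind correction -4.0° → command heading 253.4°, groundspeed 129.9 kt
Leg 2: desired track 292.1°; wind correction -2.9° → command heading 289.2°, groundspeed 134.8 kt
Leg 3: desired track 158.0°; wind correction +0.0° → command heading 158.0°, groundspeed 119.5 kt
Leg 4: desired track 126.5°; wind correction +2.1° → command heading 128.6°, groundspeed 120.7 kt
Leg 5: desired track 292.4°; wind correction -2.9° → command heading 289.5°, groundspeed 134.9 kt
Leg 6: desired track 157.2°; wind correction +0.0° → command heading 157.2°, groundspeed 119.5 kt

Leg 1: heading=253.4°, groundspeed=129.9 kt
Leg 2: heading=289.2°, groundspeed=134.8 kt
Leg 3: heading=158.0°, groundspeed=119.5 kt
Leg 4: heading=128.6°, groundspeed=120.7 kt
Leg 5: heading=289.5°, groundspeed=134.9 kt
Leg 6: heading=157.2°, groundspeed=119.5 kt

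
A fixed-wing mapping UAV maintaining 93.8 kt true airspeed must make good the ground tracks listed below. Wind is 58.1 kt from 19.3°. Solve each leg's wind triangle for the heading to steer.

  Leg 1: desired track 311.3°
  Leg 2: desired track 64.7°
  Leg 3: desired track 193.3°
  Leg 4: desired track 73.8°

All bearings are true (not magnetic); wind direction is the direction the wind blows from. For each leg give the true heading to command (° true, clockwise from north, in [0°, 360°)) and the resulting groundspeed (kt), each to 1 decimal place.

Leg 1: desired track 311.3°; wind correction +35.1° → command heading 346.4°, groundspeed 55.0 kt
Leg 2: desired track 64.7°; wind correction -26.2° → command heading 38.5°, groundspeed 43.4 kt
Leg 3: desired track 193.3°; wind correction -3.7° → command heading 189.6°, groundspeed 151.4 kt
Leg 4: desired track 73.8°; wind correction -30.3° → command heading 43.5°, groundspeed 47.3 kt

Leg 1: heading=346.4°, groundspeed=55.0 kt
Leg 2: heading=38.5°, groundspeed=43.4 kt
Leg 3: heading=189.6°, groundspeed=151.4 kt
Leg 4: heading=43.5°, groundspeed=47.3 kt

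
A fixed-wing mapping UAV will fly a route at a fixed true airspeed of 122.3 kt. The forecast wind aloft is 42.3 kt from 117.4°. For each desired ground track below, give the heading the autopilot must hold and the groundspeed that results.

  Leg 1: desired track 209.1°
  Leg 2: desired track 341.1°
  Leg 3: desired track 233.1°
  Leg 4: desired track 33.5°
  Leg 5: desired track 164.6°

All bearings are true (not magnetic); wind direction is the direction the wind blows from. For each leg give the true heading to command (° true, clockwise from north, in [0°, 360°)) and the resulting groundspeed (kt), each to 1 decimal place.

Leg 1: desired track 209.1°; wind correction -20.2° → command heading 188.9°, groundspeed 116.0 kt
Leg 2: desired track 341.1°; wind correction +13.8° → command heading 354.9°, groundspeed 149.3 kt
Leg 3: desired track 233.1°; wind correction -18.2° → command heading 214.9°, groundspeed 134.6 kt
Leg 4: desired track 33.5°; wind correction +20.1° → command heading 53.6°, groundspeed 110.3 kt
Leg 5: desired track 164.6°; wind correction -14.7° → command heading 149.9°, groundspeed 89.6 kt

Leg 1: heading=188.9°, groundspeed=116.0 kt
Leg 2: heading=354.9°, groundspeed=149.3 kt
Leg 3: heading=214.9°, groundspeed=134.6 kt
Leg 4: heading=53.6°, groundspeed=110.3 kt
Leg 5: heading=149.9°, groundspeed=89.6 kt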